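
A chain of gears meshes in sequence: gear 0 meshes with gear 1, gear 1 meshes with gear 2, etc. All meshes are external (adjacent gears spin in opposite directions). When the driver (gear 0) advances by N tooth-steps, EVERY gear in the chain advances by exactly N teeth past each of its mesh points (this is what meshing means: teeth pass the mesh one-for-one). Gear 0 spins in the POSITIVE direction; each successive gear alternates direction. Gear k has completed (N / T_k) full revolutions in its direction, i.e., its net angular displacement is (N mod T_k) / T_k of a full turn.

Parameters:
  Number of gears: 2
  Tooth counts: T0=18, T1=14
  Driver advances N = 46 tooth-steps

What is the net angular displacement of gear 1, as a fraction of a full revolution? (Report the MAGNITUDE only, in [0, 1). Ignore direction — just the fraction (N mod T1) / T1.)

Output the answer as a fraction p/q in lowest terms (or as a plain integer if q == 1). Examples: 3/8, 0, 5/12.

Chain of 2 gears, tooth counts: [18, 14]
  gear 0: T0=18, direction=positive, advance = 46 mod 18 = 10 teeth = 10/18 turn
  gear 1: T1=14, direction=negative, advance = 46 mod 14 = 4 teeth = 4/14 turn
Gear 1: 46 mod 14 = 4
Fraction = 4 / 14 = 2/7 (gcd(4,14)=2) = 2/7

Answer: 2/7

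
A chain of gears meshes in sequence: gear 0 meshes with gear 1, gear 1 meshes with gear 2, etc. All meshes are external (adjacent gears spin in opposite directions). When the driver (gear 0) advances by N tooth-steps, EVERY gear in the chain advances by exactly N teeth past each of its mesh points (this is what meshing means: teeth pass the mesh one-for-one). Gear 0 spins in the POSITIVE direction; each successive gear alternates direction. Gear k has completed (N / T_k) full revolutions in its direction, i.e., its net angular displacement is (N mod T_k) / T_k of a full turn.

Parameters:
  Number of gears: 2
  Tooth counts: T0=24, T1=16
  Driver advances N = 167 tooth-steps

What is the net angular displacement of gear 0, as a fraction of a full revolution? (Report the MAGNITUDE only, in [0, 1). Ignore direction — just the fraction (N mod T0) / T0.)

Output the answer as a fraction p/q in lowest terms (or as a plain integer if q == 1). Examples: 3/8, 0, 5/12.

Chain of 2 gears, tooth counts: [24, 16]
  gear 0: T0=24, direction=positive, advance = 167 mod 24 = 23 teeth = 23/24 turn
  gear 1: T1=16, direction=negative, advance = 167 mod 16 = 7 teeth = 7/16 turn
Gear 0: 167 mod 24 = 23
Fraction = 23 / 24 = 23/24 (gcd(23,24)=1) = 23/24

Answer: 23/24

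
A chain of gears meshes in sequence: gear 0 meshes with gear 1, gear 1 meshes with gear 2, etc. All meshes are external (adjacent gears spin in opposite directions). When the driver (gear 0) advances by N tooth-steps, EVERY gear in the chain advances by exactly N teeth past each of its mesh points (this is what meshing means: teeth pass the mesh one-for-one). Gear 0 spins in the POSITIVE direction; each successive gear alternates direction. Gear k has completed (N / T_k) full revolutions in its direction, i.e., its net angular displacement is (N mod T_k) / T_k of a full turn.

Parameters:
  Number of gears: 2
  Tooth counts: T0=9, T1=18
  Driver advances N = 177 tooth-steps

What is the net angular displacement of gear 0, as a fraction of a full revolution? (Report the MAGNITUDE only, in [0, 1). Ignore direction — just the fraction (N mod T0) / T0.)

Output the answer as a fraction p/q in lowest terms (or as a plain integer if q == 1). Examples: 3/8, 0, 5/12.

Answer: 2/3

Derivation:
Chain of 2 gears, tooth counts: [9, 18]
  gear 0: T0=9, direction=positive, advance = 177 mod 9 = 6 teeth = 6/9 turn
  gear 1: T1=18, direction=negative, advance = 177 mod 18 = 15 teeth = 15/18 turn
Gear 0: 177 mod 9 = 6
Fraction = 6 / 9 = 2/3 (gcd(6,9)=3) = 2/3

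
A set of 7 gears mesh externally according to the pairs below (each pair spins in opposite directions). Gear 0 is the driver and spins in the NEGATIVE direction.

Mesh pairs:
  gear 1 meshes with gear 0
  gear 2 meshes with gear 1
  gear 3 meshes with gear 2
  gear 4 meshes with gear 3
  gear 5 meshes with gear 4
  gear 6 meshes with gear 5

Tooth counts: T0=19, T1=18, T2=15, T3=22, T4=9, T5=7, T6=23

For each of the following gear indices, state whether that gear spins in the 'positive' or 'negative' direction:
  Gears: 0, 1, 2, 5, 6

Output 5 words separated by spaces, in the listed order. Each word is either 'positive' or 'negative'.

Answer: negative positive negative positive negative

Derivation:
Gear 0 (driver): negative (depth 0)
  gear 1: meshes with gear 0 -> depth 1 -> positive (opposite of gear 0)
  gear 2: meshes with gear 1 -> depth 2 -> negative (opposite of gear 1)
  gear 3: meshes with gear 2 -> depth 3 -> positive (opposite of gear 2)
  gear 4: meshes with gear 3 -> depth 4 -> negative (opposite of gear 3)
  gear 5: meshes with gear 4 -> depth 5 -> positive (opposite of gear 4)
  gear 6: meshes with gear 5 -> depth 6 -> negative (opposite of gear 5)
Queried indices 0, 1, 2, 5, 6 -> negative, positive, negative, positive, negative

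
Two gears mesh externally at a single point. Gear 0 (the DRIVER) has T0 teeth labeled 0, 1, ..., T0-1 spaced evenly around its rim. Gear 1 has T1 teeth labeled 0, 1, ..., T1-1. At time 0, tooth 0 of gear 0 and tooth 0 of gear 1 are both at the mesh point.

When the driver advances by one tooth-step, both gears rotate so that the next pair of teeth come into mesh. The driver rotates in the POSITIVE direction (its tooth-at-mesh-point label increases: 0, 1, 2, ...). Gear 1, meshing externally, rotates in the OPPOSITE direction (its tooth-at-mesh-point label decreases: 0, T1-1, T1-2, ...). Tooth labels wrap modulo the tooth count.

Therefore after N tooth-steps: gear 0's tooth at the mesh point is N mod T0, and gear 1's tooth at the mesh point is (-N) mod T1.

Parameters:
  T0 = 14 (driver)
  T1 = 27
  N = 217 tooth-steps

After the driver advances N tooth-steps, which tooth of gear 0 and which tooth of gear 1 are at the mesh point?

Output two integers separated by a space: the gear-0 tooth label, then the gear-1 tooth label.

Gear 0 (driver, T0=14): tooth at mesh = N mod T0
  217 = 15 * 14 + 7, so 217 mod 14 = 7
  gear 0 tooth = 7
Gear 1 (driven, T1=27): tooth at mesh = (-N) mod T1
  217 = 8 * 27 + 1, so 217 mod 27 = 1
  (-217) mod 27 = (-1) mod 27 = 27 - 1 = 26
Mesh after 217 steps: gear-0 tooth 7 meets gear-1 tooth 26

Answer: 7 26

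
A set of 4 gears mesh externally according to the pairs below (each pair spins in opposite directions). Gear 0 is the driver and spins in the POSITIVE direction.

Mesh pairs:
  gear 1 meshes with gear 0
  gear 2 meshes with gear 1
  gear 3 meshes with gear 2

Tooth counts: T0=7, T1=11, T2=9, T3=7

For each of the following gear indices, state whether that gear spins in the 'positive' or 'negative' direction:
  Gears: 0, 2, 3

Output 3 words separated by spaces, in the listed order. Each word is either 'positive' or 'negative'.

Answer: positive positive negative

Derivation:
Gear 0 (driver): positive (depth 0)
  gear 1: meshes with gear 0 -> depth 1 -> negative (opposite of gear 0)
  gear 2: meshes with gear 1 -> depth 2 -> positive (opposite of gear 1)
  gear 3: meshes with gear 2 -> depth 3 -> negative (opposite of gear 2)
Queried indices 0, 2, 3 -> positive, positive, negative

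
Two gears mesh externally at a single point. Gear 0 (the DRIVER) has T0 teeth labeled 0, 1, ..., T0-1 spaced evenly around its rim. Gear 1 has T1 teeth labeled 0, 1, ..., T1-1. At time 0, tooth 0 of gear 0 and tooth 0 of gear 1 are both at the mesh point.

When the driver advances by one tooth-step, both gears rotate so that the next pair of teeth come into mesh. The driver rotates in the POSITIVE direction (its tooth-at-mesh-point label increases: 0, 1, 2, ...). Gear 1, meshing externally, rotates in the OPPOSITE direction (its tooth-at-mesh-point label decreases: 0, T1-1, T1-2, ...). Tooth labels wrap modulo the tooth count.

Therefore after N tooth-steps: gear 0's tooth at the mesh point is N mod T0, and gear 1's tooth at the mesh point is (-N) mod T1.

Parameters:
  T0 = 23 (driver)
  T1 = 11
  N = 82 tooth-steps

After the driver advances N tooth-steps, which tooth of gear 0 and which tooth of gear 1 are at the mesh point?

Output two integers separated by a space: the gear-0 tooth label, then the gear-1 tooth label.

Answer: 13 6

Derivation:
Gear 0 (driver, T0=23): tooth at mesh = N mod T0
  82 = 3 * 23 + 13, so 82 mod 23 = 13
  gear 0 tooth = 13
Gear 1 (driven, T1=11): tooth at mesh = (-N) mod T1
  82 = 7 * 11 + 5, so 82 mod 11 = 5
  (-82) mod 11 = (-5) mod 11 = 11 - 5 = 6
Mesh after 82 steps: gear-0 tooth 13 meets gear-1 tooth 6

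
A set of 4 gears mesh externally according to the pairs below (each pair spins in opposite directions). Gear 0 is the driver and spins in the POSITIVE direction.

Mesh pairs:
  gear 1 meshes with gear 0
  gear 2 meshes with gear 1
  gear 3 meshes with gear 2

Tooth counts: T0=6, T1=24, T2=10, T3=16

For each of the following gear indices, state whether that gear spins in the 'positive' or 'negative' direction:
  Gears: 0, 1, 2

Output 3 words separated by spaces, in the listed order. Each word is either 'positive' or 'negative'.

Gear 0 (driver): positive (depth 0)
  gear 1: meshes with gear 0 -> depth 1 -> negative (opposite of gear 0)
  gear 2: meshes with gear 1 -> depth 2 -> positive (opposite of gear 1)
  gear 3: meshes with gear 2 -> depth 3 -> negative (opposite of gear 2)
Queried indices 0, 1, 2 -> positive, negative, positive

Answer: positive negative positive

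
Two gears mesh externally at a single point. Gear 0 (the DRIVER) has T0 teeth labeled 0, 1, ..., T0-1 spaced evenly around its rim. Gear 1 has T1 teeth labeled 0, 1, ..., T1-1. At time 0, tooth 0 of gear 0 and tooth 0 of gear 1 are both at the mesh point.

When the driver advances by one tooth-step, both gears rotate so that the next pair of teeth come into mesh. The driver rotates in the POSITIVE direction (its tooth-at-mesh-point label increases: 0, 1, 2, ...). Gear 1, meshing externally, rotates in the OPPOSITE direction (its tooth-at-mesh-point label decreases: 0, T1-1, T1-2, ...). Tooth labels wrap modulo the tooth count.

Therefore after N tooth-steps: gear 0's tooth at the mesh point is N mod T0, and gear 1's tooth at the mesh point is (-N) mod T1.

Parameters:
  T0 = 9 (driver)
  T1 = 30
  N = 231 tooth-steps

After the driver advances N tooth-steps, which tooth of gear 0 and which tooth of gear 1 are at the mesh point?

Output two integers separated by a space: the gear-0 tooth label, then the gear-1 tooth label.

Answer: 6 9

Derivation:
Gear 0 (driver, T0=9): tooth at mesh = N mod T0
  231 = 25 * 9 + 6, so 231 mod 9 = 6
  gear 0 tooth = 6
Gear 1 (driven, T1=30): tooth at mesh = (-N) mod T1
  231 = 7 * 30 + 21, so 231 mod 30 = 21
  (-231) mod 30 = (-21) mod 30 = 30 - 21 = 9
Mesh after 231 steps: gear-0 tooth 6 meets gear-1 tooth 9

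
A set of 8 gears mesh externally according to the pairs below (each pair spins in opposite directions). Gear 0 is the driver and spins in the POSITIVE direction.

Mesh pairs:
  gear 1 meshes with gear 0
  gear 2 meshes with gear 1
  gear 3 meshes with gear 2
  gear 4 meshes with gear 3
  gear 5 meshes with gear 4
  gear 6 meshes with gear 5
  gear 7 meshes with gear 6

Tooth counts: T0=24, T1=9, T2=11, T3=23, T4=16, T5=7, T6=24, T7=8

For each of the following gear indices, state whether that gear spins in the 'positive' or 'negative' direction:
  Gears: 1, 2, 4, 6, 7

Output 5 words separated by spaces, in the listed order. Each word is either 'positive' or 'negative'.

Gear 0 (driver): positive (depth 0)
  gear 1: meshes with gear 0 -> depth 1 -> negative (opposite of gear 0)
  gear 2: meshes with gear 1 -> depth 2 -> positive (opposite of gear 1)
  gear 3: meshes with gear 2 -> depth 3 -> negative (opposite of gear 2)
  gear 4: meshes with gear 3 -> depth 4 -> positive (opposite of gear 3)
  gear 5: meshes with gear 4 -> depth 5 -> negative (opposite of gear 4)
  gear 6: meshes with gear 5 -> depth 6 -> positive (opposite of gear 5)
  gear 7: meshes with gear 6 -> depth 7 -> negative (opposite of gear 6)
Queried indices 1, 2, 4, 6, 7 -> negative, positive, positive, positive, negative

Answer: negative positive positive positive negative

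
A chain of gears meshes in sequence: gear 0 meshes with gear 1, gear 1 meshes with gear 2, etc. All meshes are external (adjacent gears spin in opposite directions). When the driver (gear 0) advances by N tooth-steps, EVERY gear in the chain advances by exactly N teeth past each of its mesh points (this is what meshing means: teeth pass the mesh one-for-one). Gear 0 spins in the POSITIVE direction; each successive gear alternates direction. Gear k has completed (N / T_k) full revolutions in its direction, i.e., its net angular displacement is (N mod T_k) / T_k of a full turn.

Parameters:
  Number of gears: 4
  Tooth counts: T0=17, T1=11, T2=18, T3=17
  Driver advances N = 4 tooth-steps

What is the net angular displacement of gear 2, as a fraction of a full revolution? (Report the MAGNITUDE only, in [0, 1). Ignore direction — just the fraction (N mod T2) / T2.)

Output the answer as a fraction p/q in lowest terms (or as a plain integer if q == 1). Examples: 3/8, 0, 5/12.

Answer: 2/9

Derivation:
Chain of 4 gears, tooth counts: [17, 11, 18, 17]
  gear 0: T0=17, direction=positive, advance = 4 mod 17 = 4 teeth = 4/17 turn
  gear 1: T1=11, direction=negative, advance = 4 mod 11 = 4 teeth = 4/11 turn
  gear 2: T2=18, direction=positive, advance = 4 mod 18 = 4 teeth = 4/18 turn
  gear 3: T3=17, direction=negative, advance = 4 mod 17 = 4 teeth = 4/17 turn
Gear 2: 4 mod 18 = 4
Fraction = 4 / 18 = 2/9 (gcd(4,18)=2) = 2/9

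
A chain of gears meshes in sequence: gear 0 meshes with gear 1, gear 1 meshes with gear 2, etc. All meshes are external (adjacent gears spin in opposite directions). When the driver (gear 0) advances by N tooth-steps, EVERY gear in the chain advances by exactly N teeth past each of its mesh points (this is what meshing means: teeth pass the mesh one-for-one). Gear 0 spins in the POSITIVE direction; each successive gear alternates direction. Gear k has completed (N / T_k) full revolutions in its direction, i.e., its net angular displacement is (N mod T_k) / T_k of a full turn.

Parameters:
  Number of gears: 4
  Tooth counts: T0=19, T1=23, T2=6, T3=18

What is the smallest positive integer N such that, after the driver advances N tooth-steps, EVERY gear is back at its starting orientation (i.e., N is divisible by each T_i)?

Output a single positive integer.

Answer: 7866

Derivation:
Gear k returns to start when N is a multiple of T_k.
All gears at start simultaneously when N is a common multiple of [19, 23, 6, 18]; the smallest such N is lcm(19, 23, 6, 18).
Start: lcm = T0 = 19
Fold in T1=23: gcd(19, 23) = 1; lcm(19, 23) = 19 * 23 / 1 = 437 / 1 = 437
Fold in T2=6: gcd(437, 6) = 1; lcm(437, 6) = 437 * 6 / 1 = 2622 / 1 = 2622
Fold in T3=18: gcd(2622, 18) = 6; lcm(2622, 18) = 2622 * 18 / 6 = 47196 / 6 = 7866
Full cycle length = 7866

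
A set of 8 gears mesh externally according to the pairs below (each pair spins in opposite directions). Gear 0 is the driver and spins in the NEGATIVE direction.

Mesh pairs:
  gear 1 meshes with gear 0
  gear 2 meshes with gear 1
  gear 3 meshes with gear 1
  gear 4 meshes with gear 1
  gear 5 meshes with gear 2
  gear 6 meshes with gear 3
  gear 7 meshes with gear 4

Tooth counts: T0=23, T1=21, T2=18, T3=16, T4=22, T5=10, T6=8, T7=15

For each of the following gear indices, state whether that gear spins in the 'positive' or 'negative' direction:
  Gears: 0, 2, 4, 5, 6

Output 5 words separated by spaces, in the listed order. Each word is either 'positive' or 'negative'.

Gear 0 (driver): negative (depth 0)
  gear 1: meshes with gear 0 -> depth 1 -> positive (opposite of gear 0)
  gear 2: meshes with gear 1 -> depth 2 -> negative (opposite of gear 1)
  gear 3: meshes with gear 1 -> depth 2 -> negative (opposite of gear 1)
  gear 4: meshes with gear 1 -> depth 2 -> negative (opposite of gear 1)
  gear 5: meshes with gear 2 -> depth 3 -> positive (opposite of gear 2)
  gear 6: meshes with gear 3 -> depth 3 -> positive (opposite of gear 3)
  gear 7: meshes with gear 4 -> depth 3 -> positive (opposite of gear 4)
Queried indices 0, 2, 4, 5, 6 -> negative, negative, negative, positive, positive

Answer: negative negative negative positive positive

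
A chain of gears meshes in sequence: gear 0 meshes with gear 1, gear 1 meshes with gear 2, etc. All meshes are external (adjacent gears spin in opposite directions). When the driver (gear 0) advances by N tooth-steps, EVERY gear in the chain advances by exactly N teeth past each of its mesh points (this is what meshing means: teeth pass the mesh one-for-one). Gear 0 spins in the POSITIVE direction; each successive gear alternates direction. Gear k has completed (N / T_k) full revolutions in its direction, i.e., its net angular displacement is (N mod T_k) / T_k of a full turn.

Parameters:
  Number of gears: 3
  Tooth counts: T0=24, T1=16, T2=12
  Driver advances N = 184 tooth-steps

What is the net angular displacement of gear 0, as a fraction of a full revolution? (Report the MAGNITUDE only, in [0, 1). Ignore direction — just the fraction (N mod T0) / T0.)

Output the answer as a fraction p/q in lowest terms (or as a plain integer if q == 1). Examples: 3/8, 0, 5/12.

Chain of 3 gears, tooth counts: [24, 16, 12]
  gear 0: T0=24, direction=positive, advance = 184 mod 24 = 16 teeth = 16/24 turn
  gear 1: T1=16, direction=negative, advance = 184 mod 16 = 8 teeth = 8/16 turn
  gear 2: T2=12, direction=positive, advance = 184 mod 12 = 4 teeth = 4/12 turn
Gear 0: 184 mod 24 = 16
Fraction = 16 / 24 = 2/3 (gcd(16,24)=8) = 2/3

Answer: 2/3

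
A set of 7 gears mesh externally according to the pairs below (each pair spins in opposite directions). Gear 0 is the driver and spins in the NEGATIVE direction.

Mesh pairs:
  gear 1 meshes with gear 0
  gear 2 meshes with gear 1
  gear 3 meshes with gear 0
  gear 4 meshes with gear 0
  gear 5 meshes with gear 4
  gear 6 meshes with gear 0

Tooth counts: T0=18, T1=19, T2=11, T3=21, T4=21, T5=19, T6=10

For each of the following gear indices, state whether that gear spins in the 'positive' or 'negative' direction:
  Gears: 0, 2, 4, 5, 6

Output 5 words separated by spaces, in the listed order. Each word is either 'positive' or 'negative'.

Answer: negative negative positive negative positive

Derivation:
Gear 0 (driver): negative (depth 0)
  gear 1: meshes with gear 0 -> depth 1 -> positive (opposite of gear 0)
  gear 2: meshes with gear 1 -> depth 2 -> negative (opposite of gear 1)
  gear 3: meshes with gear 0 -> depth 1 -> positive (opposite of gear 0)
  gear 4: meshes with gear 0 -> depth 1 -> positive (opposite of gear 0)
  gear 5: meshes with gear 4 -> depth 2 -> negative (opposite of gear 4)
  gear 6: meshes with gear 0 -> depth 1 -> positive (opposite of gear 0)
Queried indices 0, 2, 4, 5, 6 -> negative, negative, positive, negative, positive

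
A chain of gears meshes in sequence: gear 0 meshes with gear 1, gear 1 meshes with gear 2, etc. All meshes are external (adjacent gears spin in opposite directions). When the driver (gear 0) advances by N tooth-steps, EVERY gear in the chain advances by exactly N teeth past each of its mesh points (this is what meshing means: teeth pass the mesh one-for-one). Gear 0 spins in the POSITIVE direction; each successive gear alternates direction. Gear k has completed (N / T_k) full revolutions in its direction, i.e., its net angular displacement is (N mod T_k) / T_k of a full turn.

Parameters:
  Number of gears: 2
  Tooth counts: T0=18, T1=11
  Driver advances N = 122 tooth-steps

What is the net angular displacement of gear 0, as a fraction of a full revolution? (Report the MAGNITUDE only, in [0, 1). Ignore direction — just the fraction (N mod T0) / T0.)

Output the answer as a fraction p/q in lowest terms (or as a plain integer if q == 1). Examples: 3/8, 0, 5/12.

Chain of 2 gears, tooth counts: [18, 11]
  gear 0: T0=18, direction=positive, advance = 122 mod 18 = 14 teeth = 14/18 turn
  gear 1: T1=11, direction=negative, advance = 122 mod 11 = 1 teeth = 1/11 turn
Gear 0: 122 mod 18 = 14
Fraction = 14 / 18 = 7/9 (gcd(14,18)=2) = 7/9

Answer: 7/9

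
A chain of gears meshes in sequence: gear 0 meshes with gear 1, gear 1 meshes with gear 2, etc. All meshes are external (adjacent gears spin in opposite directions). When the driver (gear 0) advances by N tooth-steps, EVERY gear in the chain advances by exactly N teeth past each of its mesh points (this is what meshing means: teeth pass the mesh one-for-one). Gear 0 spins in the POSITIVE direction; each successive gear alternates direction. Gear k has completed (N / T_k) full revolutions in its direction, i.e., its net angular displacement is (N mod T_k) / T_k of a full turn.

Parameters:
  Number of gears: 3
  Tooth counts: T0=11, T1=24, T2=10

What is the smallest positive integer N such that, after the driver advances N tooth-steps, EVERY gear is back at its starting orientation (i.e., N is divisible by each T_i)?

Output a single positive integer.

Gear k returns to start when N is a multiple of T_k.
All gears at start simultaneously when N is a common multiple of [11, 24, 10]; the smallest such N is lcm(11, 24, 10).
Start: lcm = T0 = 11
Fold in T1=24: gcd(11, 24) = 1; lcm(11, 24) = 11 * 24 / 1 = 264 / 1 = 264
Fold in T2=10: gcd(264, 10) = 2; lcm(264, 10) = 264 * 10 / 2 = 2640 / 2 = 1320
Full cycle length = 1320

Answer: 1320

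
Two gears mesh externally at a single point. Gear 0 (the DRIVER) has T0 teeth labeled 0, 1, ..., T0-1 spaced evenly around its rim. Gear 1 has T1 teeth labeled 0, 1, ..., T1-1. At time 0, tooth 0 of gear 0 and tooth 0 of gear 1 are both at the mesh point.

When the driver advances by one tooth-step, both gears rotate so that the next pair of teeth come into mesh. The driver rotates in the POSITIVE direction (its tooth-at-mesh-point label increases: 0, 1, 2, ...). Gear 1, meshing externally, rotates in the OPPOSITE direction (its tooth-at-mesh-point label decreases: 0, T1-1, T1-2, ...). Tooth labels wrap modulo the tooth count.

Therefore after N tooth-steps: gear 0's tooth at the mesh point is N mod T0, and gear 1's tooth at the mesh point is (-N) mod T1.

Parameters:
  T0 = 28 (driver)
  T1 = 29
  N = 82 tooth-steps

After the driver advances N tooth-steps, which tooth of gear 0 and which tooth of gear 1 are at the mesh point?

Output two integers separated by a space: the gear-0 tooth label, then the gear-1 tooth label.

Answer: 26 5

Derivation:
Gear 0 (driver, T0=28): tooth at mesh = N mod T0
  82 = 2 * 28 + 26, so 82 mod 28 = 26
  gear 0 tooth = 26
Gear 1 (driven, T1=29): tooth at mesh = (-N) mod T1
  82 = 2 * 29 + 24, so 82 mod 29 = 24
  (-82) mod 29 = (-24) mod 29 = 29 - 24 = 5
Mesh after 82 steps: gear-0 tooth 26 meets gear-1 tooth 5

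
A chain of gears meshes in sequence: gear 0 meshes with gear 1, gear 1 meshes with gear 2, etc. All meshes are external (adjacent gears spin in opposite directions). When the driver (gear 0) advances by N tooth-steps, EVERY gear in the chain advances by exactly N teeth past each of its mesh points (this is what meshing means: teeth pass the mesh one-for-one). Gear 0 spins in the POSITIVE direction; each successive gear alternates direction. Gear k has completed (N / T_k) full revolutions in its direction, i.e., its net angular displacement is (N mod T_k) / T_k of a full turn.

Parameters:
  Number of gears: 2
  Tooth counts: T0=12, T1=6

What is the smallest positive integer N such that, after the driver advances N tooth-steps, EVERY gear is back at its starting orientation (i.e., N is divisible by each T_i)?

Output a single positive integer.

Answer: 12

Derivation:
Gear k returns to start when N is a multiple of T_k.
All gears at start simultaneously when N is a common multiple of [12, 6]; the smallest such N is lcm(12, 6).
Start: lcm = T0 = 12
Fold in T1=6: gcd(12, 6) = 6; lcm(12, 6) = 12 * 6 / 6 = 72 / 6 = 12
Full cycle length = 12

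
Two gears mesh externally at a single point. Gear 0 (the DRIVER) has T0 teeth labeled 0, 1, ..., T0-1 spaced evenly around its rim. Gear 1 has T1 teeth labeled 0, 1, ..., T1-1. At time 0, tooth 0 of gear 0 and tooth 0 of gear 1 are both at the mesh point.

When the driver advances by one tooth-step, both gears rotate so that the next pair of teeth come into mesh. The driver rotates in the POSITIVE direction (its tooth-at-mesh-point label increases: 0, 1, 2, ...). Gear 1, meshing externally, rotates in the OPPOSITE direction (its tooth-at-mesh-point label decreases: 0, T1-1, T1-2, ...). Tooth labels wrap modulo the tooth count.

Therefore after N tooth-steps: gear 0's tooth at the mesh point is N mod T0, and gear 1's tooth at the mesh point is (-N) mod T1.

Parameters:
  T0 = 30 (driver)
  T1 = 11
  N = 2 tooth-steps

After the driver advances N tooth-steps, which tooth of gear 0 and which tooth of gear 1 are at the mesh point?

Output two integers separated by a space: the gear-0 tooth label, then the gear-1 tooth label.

Answer: 2 9

Derivation:
Gear 0 (driver, T0=30): tooth at mesh = N mod T0
  2 = 0 * 30 + 2, so 2 mod 30 = 2
  gear 0 tooth = 2
Gear 1 (driven, T1=11): tooth at mesh = (-N) mod T1
  2 = 0 * 11 + 2, so 2 mod 11 = 2
  (-2) mod 11 = (-2) mod 11 = 11 - 2 = 9
Mesh after 2 steps: gear-0 tooth 2 meets gear-1 tooth 9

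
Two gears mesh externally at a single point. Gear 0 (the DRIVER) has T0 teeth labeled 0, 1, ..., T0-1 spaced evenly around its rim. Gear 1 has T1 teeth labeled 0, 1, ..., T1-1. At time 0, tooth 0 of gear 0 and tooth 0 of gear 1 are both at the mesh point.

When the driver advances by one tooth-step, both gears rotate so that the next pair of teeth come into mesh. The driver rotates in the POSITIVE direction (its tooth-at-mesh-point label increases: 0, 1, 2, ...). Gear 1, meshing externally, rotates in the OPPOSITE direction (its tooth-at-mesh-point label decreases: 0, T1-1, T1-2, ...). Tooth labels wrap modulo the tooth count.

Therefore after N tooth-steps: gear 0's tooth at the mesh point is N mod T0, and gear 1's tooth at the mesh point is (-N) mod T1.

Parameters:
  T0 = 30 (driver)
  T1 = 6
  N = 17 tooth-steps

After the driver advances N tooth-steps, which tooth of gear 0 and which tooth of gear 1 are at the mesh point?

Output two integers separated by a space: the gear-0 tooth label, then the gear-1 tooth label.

Gear 0 (driver, T0=30): tooth at mesh = N mod T0
  17 = 0 * 30 + 17, so 17 mod 30 = 17
  gear 0 tooth = 17
Gear 1 (driven, T1=6): tooth at mesh = (-N) mod T1
  17 = 2 * 6 + 5, so 17 mod 6 = 5
  (-17) mod 6 = (-5) mod 6 = 6 - 5 = 1
Mesh after 17 steps: gear-0 tooth 17 meets gear-1 tooth 1

Answer: 17 1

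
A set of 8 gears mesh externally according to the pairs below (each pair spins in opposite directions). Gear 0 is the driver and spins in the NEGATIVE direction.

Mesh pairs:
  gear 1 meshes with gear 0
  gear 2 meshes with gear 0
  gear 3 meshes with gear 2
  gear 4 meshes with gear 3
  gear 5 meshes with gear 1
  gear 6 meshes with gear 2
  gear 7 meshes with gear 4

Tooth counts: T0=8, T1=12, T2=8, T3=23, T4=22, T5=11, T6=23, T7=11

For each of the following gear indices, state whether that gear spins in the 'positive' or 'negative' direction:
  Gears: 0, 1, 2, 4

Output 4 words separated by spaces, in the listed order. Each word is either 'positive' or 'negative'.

Gear 0 (driver): negative (depth 0)
  gear 1: meshes with gear 0 -> depth 1 -> positive (opposite of gear 0)
  gear 2: meshes with gear 0 -> depth 1 -> positive (opposite of gear 0)
  gear 3: meshes with gear 2 -> depth 2 -> negative (opposite of gear 2)
  gear 4: meshes with gear 3 -> depth 3 -> positive (opposite of gear 3)
  gear 5: meshes with gear 1 -> depth 2 -> negative (opposite of gear 1)
  gear 6: meshes with gear 2 -> depth 2 -> negative (opposite of gear 2)
  gear 7: meshes with gear 4 -> depth 4 -> negative (opposite of gear 4)
Queried indices 0, 1, 2, 4 -> negative, positive, positive, positive

Answer: negative positive positive positive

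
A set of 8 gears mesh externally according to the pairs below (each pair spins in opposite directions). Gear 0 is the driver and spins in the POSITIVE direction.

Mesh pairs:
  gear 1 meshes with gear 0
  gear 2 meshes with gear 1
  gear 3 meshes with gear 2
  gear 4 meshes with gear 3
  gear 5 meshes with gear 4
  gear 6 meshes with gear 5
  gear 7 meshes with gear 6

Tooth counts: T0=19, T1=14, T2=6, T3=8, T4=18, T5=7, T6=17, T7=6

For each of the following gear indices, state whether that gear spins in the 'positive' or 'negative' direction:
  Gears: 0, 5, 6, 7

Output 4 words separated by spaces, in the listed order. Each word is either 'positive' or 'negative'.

Answer: positive negative positive negative

Derivation:
Gear 0 (driver): positive (depth 0)
  gear 1: meshes with gear 0 -> depth 1 -> negative (opposite of gear 0)
  gear 2: meshes with gear 1 -> depth 2 -> positive (opposite of gear 1)
  gear 3: meshes with gear 2 -> depth 3 -> negative (opposite of gear 2)
  gear 4: meshes with gear 3 -> depth 4 -> positive (opposite of gear 3)
  gear 5: meshes with gear 4 -> depth 5 -> negative (opposite of gear 4)
  gear 6: meshes with gear 5 -> depth 6 -> positive (opposite of gear 5)
  gear 7: meshes with gear 6 -> depth 7 -> negative (opposite of gear 6)
Queried indices 0, 5, 6, 7 -> positive, negative, positive, negative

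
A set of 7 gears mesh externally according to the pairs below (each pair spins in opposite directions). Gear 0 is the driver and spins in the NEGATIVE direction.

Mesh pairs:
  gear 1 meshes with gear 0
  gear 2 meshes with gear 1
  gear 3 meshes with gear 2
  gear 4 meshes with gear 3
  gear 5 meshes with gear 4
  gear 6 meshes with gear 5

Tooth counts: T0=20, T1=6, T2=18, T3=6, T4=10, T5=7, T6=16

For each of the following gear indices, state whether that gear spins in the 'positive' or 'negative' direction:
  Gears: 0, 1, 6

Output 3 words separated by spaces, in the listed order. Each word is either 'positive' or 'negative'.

Answer: negative positive negative

Derivation:
Gear 0 (driver): negative (depth 0)
  gear 1: meshes with gear 0 -> depth 1 -> positive (opposite of gear 0)
  gear 2: meshes with gear 1 -> depth 2 -> negative (opposite of gear 1)
  gear 3: meshes with gear 2 -> depth 3 -> positive (opposite of gear 2)
  gear 4: meshes with gear 3 -> depth 4 -> negative (opposite of gear 3)
  gear 5: meshes with gear 4 -> depth 5 -> positive (opposite of gear 4)
  gear 6: meshes with gear 5 -> depth 6 -> negative (opposite of gear 5)
Queried indices 0, 1, 6 -> negative, positive, negative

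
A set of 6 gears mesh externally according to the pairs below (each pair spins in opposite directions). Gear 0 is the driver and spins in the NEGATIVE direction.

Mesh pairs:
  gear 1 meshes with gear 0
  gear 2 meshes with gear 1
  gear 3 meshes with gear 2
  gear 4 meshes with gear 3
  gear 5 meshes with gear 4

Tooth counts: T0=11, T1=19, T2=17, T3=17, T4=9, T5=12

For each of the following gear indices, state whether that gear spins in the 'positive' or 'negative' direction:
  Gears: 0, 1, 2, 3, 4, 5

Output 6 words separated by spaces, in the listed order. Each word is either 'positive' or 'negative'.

Gear 0 (driver): negative (depth 0)
  gear 1: meshes with gear 0 -> depth 1 -> positive (opposite of gear 0)
  gear 2: meshes with gear 1 -> depth 2 -> negative (opposite of gear 1)
  gear 3: meshes with gear 2 -> depth 3 -> positive (opposite of gear 2)
  gear 4: meshes with gear 3 -> depth 4 -> negative (opposite of gear 3)
  gear 5: meshes with gear 4 -> depth 5 -> positive (opposite of gear 4)
Queried indices 0, 1, 2, 3, 4, 5 -> negative, positive, negative, positive, negative, positive

Answer: negative positive negative positive negative positive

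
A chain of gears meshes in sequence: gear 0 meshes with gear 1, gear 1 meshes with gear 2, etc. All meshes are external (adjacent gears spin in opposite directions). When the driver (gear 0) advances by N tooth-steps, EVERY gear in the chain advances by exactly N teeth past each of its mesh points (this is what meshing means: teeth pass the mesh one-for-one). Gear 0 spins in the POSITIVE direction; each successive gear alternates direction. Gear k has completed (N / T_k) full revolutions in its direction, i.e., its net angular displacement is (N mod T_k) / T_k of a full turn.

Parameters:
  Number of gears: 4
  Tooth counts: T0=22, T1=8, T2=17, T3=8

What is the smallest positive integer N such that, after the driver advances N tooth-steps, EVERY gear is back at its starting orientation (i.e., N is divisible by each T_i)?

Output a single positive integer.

Gear k returns to start when N is a multiple of T_k.
All gears at start simultaneously when N is a common multiple of [22, 8, 17, 8]; the smallest such N is lcm(22, 8, 17, 8).
Start: lcm = T0 = 22
Fold in T1=8: gcd(22, 8) = 2; lcm(22, 8) = 22 * 8 / 2 = 176 / 2 = 88
Fold in T2=17: gcd(88, 17) = 1; lcm(88, 17) = 88 * 17 / 1 = 1496 / 1 = 1496
Fold in T3=8: gcd(1496, 8) = 8; lcm(1496, 8) = 1496 * 8 / 8 = 11968 / 8 = 1496
Full cycle length = 1496

Answer: 1496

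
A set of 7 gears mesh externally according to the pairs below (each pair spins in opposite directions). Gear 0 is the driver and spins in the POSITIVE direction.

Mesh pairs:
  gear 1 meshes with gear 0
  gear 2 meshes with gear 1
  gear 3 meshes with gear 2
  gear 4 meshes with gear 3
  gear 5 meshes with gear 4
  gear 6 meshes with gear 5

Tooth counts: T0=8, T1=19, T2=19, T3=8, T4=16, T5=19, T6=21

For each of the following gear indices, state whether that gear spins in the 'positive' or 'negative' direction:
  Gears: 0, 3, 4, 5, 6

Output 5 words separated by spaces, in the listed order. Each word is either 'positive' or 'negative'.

Answer: positive negative positive negative positive

Derivation:
Gear 0 (driver): positive (depth 0)
  gear 1: meshes with gear 0 -> depth 1 -> negative (opposite of gear 0)
  gear 2: meshes with gear 1 -> depth 2 -> positive (opposite of gear 1)
  gear 3: meshes with gear 2 -> depth 3 -> negative (opposite of gear 2)
  gear 4: meshes with gear 3 -> depth 4 -> positive (opposite of gear 3)
  gear 5: meshes with gear 4 -> depth 5 -> negative (opposite of gear 4)
  gear 6: meshes with gear 5 -> depth 6 -> positive (opposite of gear 5)
Queried indices 0, 3, 4, 5, 6 -> positive, negative, positive, negative, positive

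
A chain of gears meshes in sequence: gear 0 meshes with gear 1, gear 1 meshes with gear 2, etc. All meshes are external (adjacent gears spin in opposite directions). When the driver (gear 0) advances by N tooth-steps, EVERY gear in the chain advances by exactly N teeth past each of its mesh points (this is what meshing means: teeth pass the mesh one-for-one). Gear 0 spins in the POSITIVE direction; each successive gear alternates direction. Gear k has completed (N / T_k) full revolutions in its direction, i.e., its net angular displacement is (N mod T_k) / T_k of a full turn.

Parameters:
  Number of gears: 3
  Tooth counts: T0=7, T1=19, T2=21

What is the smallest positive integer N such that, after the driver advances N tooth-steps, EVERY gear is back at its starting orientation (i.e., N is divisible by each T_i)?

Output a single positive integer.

Answer: 399

Derivation:
Gear k returns to start when N is a multiple of T_k.
All gears at start simultaneously when N is a common multiple of [7, 19, 21]; the smallest such N is lcm(7, 19, 21).
Start: lcm = T0 = 7
Fold in T1=19: gcd(7, 19) = 1; lcm(7, 19) = 7 * 19 / 1 = 133 / 1 = 133
Fold in T2=21: gcd(133, 21) = 7; lcm(133, 21) = 133 * 21 / 7 = 2793 / 7 = 399
Full cycle length = 399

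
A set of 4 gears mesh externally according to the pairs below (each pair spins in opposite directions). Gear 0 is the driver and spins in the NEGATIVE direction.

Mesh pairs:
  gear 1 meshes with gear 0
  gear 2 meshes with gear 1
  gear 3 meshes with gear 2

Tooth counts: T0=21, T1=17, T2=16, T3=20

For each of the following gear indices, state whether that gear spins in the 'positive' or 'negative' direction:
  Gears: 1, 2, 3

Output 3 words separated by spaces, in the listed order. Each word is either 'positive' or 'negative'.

Answer: positive negative positive

Derivation:
Gear 0 (driver): negative (depth 0)
  gear 1: meshes with gear 0 -> depth 1 -> positive (opposite of gear 0)
  gear 2: meshes with gear 1 -> depth 2 -> negative (opposite of gear 1)
  gear 3: meshes with gear 2 -> depth 3 -> positive (opposite of gear 2)
Queried indices 1, 2, 3 -> positive, negative, positive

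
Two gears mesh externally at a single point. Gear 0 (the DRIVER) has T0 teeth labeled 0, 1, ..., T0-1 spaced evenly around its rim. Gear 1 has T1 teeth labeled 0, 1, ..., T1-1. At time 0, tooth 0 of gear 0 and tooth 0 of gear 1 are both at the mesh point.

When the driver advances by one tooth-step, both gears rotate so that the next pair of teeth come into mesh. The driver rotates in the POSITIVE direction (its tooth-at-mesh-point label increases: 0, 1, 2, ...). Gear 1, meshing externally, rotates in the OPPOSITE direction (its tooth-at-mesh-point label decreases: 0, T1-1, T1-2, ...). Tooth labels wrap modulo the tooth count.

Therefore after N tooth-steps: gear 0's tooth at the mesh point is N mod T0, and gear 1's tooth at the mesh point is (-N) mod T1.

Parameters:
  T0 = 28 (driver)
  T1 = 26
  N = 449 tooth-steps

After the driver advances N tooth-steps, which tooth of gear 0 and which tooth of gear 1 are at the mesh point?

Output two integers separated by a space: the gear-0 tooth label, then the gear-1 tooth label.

Answer: 1 19

Derivation:
Gear 0 (driver, T0=28): tooth at mesh = N mod T0
  449 = 16 * 28 + 1, so 449 mod 28 = 1
  gear 0 tooth = 1
Gear 1 (driven, T1=26): tooth at mesh = (-N) mod T1
  449 = 17 * 26 + 7, so 449 mod 26 = 7
  (-449) mod 26 = (-7) mod 26 = 26 - 7 = 19
Mesh after 449 steps: gear-0 tooth 1 meets gear-1 tooth 19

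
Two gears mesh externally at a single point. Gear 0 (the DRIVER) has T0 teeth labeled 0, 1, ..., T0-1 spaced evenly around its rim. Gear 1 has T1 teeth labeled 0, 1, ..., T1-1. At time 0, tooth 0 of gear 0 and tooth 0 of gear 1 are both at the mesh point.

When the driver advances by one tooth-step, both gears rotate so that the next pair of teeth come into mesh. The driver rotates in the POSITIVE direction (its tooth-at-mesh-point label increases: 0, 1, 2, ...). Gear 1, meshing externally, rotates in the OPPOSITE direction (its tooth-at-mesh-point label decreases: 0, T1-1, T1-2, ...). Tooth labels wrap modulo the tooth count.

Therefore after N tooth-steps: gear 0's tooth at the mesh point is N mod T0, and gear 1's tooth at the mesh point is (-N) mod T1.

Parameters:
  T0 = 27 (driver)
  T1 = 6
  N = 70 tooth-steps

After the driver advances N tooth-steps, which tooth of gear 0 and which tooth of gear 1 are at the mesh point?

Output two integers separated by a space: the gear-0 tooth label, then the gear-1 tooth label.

Gear 0 (driver, T0=27): tooth at mesh = N mod T0
  70 = 2 * 27 + 16, so 70 mod 27 = 16
  gear 0 tooth = 16
Gear 1 (driven, T1=6): tooth at mesh = (-N) mod T1
  70 = 11 * 6 + 4, so 70 mod 6 = 4
  (-70) mod 6 = (-4) mod 6 = 6 - 4 = 2
Mesh after 70 steps: gear-0 tooth 16 meets gear-1 tooth 2

Answer: 16 2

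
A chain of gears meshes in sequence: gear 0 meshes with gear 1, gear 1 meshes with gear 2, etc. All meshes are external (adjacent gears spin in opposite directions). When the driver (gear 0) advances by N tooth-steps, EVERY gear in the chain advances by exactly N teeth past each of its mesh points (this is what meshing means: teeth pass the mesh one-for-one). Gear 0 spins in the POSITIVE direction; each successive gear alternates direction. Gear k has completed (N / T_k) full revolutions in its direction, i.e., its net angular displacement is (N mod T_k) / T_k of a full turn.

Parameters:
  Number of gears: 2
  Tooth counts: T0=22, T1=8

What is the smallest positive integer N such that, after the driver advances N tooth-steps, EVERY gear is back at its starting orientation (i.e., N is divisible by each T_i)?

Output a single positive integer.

Answer: 88

Derivation:
Gear k returns to start when N is a multiple of T_k.
All gears at start simultaneously when N is a common multiple of [22, 8]; the smallest such N is lcm(22, 8).
Start: lcm = T0 = 22
Fold in T1=8: gcd(22, 8) = 2; lcm(22, 8) = 22 * 8 / 2 = 176 / 2 = 88
Full cycle length = 88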